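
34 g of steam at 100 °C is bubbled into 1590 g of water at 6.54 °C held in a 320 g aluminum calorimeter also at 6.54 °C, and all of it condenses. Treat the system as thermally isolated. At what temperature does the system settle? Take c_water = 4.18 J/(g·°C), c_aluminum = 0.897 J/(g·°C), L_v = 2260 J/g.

Energy conservation, ΣQ = 0:
steam→water at 100 °C releases m L_v = 34×2260 = 76840; condensate cools 100→T: 34×4.18×(T − 100) = 142.12(T − 100); water warms: 1590×4.18×(T − 6.54) = 6646.2(T − 6.54); cup: 287.04(T − 6.54)
7075.4 T = 76840 + 14212 + 45343 = 136395
T ≈ 19.28 °C (< 100 °C, so full condensation is consistent).

T_f ≈ 19.3 °C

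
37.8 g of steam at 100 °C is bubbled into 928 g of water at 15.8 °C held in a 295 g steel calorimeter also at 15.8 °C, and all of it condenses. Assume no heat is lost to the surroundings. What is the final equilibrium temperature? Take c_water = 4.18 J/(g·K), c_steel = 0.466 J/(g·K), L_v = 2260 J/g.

T_f ≈ 39.5 °C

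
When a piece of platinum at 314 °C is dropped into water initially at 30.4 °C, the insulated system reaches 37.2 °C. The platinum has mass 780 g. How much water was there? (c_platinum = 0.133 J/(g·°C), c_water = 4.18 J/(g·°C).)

m ≈ 1010 g

Taking heat into each body as positive, Σ m c ΔT = 0:
780×0.133×(37.2 − 314) + m×4.18×(37.2 − 30.4) = 0
28.42 m = 28715
m = 28715/28.42 ≈ 1010 g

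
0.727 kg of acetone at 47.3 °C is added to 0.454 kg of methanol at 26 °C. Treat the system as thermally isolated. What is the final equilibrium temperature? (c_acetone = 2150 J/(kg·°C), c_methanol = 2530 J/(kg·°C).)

T_f = Σ m_i c_i T_i / Σ m_i c_i:
T_f = (1563*47.3 + 1148.6*26) / (1563 + 1148.6)
    = 103796 / 2711.7 ≈ 38.28 °C

T_f ≈ 38.3 °C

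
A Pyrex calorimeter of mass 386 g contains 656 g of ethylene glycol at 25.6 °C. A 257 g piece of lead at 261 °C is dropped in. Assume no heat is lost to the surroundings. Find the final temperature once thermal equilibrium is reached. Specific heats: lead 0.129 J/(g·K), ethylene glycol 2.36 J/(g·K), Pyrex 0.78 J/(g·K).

Energy conservation, ΣQ = 0:
257·0.129·(T − 261) + 656·2.36·(T − 25.6) + 386·0.78·(T − 25.6) = 0
1882.4 T = 55993
T = 55993 / 1882.4 = 29.7 °C

T_f ≈ 29.7 °C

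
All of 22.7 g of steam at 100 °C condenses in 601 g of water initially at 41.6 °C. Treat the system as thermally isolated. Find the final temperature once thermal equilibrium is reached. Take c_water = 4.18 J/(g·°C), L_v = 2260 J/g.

T_f ≈ 63.4 °C

Sum of m c ΔT and latent-heat terms is zero:
latent heat released on condensation: 22.7·2260 = 51302
  condensate cools 100→T: 22.7·4.18·(T − 100) = 94.89(T − 100)
  original water: 2512.2(T − 41.6)
2607.1 T = 51302 + 9488.6 + 104507 = 165297
T ≈ 63.40 °C (< 100 °C, so full condensation is consistent).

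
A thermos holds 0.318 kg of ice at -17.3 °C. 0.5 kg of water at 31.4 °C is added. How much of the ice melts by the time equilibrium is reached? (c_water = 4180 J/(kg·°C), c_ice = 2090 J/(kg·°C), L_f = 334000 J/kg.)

m_melted ≈ 0.162 kg

Cooling the water to 0 °C releases 0.5×4180×31.4 = 65626 J.
Of that, 0.318×2090×17.3 = 11498 J goes to bring the ice to 0 °C, leaving 54128 J.
Fully melting the ice requires m_ice L_f = 0.318×334000 = 106212 J.
Since 54128 < 106212 J, not all the ice melts; equilibrium is at 0 °C.
m_melt = 54128 / L_f = 0.1621 kg.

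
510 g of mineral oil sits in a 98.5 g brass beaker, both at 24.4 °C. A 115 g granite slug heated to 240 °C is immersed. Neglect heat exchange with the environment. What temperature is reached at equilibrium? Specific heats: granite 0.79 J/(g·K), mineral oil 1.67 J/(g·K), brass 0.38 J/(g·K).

T_f ≈ 44.4 °C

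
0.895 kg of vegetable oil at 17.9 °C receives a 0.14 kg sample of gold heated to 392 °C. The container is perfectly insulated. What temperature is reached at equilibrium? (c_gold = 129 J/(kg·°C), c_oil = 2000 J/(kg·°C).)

Setting the total heat transfer to zero:
0.14*129*(T − 392) + 0.895*2000*(T − 17.9) = 0
18.06(T − 392) + 1790(T − 17.9) = 0
1808.1 T = 39121
T = 39121/1808.1 ≈ 21.64 °C

T_f ≈ 21.6 °C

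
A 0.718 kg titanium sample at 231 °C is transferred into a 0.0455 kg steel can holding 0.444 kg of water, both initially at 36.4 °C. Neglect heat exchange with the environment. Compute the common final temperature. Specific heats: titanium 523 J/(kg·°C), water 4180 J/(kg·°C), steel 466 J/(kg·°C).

Let T be the final temperature. ΣQ_i = 0:
0.718*523*(T − 231) + 0.444*4180*(T − 36.4) + 0.0455*466*(T − 36.4) = 0
2252.6 T = 155071
T = 155071 / 2252.6 = 68.8 °C

T_f ≈ 68.8 °C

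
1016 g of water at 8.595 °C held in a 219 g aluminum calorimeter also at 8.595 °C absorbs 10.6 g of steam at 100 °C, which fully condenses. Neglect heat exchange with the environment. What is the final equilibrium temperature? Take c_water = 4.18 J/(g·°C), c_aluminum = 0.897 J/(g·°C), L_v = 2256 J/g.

T_f ≈ 14.8 °C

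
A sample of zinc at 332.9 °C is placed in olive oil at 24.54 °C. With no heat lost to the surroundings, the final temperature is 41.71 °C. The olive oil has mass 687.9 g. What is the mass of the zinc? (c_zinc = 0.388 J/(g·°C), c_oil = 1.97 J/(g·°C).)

m ≈ 206 g

Taking heat into each body as positive, Σ m c ΔT = 0:
m·0.388·(41.71 − 332.9) + 687.9·1.97·(41.71 − 24.54) = 0
-112.98 m = -23268
m = -23268/-112.98 ≈ 205.9 g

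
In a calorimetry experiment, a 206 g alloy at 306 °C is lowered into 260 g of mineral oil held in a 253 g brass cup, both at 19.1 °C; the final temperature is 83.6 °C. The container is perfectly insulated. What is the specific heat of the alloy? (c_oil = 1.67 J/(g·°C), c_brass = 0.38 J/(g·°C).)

Conservation of energy gives ΣQ = 0:
206×c×(83.6 − 306) + 260×1.67×(83.6 − 19.1) + 253×0.38×(83.6 − 19.1) = 0
-45814 c = -34207
c = -34207/-45814 ≈ 0.7466 J/(g·°C)

c ≈ 0.747 J/(g·°C)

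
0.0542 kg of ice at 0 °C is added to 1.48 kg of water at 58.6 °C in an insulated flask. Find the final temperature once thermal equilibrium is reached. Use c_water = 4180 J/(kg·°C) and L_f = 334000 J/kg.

T_f ≈ 53.7 °C

Net heat exchanged in the isolated system is zero:
melt ice: 0.0542×334000 = 18103
  meltwater 0→T: 0.0542×4180×T = 226.56 T
  water: 6186.4(T − 58.6)
6413 T = 362523 − 18103 = 344420
T ≈ 53.71 °C. Since T > 0 °C, the all-ice-melts assumption holds.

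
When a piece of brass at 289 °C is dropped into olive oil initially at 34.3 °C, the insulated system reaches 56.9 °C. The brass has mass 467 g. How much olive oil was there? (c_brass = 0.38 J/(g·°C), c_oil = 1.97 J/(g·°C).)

m ≈ 925 g

Setting the total heat transfer to zero:
467×0.38×(56.9 − 289) + m×1.97×(56.9 − 34.3) = 0
44.52 m = 41188
m = 41188/44.52 ≈ 925.1 g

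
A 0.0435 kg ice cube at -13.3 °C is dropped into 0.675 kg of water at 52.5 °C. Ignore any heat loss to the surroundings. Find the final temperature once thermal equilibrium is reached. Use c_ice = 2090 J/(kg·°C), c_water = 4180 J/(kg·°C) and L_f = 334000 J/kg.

T_f ≈ 44.1 °C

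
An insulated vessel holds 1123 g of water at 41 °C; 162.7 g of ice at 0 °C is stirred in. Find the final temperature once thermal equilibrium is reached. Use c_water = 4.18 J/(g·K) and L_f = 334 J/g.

Energy balance with sensible and latent terms:
melt ice: 162.7×334 = 54342; warm the meltwater: 680.09 T; water cools: 1123×4.18×(T − 41) = 4694.1(T − 41)
5374.2 T = 192460 − 54342 = 138118
T ≈ 25.70 °C (positive, so assuming full melt was valid).

T_f ≈ 25.7 °C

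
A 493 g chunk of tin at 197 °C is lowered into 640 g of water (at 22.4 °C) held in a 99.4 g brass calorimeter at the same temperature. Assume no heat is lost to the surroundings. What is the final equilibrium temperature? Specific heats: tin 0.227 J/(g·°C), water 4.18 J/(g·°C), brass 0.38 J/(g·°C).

Heat gained plus heat lost sum to zero:
493·0.227·(T − 197) + 640·4.18·(T − 22.4) + 99.4·0.38·(T − 22.4) = 0
111.91(T − 197) + 2675.2(T − 22.4) + 37.77(T − 22.4) = 0
2824.9 T = 82817
T = 82817 / 2824.9 = 29.3 °C

T_f ≈ 29.3 °C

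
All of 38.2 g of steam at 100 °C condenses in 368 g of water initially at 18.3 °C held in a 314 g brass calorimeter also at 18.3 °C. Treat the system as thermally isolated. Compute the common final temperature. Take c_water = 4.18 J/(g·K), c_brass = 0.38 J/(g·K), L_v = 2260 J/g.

T_f ≈ 73.0 °C

Conservation of energy gives ΣQ = 0:
condense steam: −38.2·2260 = −86332; condensed water 100 °C→T: 159.68(T − 100); original water: 1538.2(T − 18.3); cup: 119.32(T − 18.3)
1817.2 T = 86332 + 15968 + 30333 = 132633
T ≈ 72.99 °C, under the boiling point, so the assumption holds.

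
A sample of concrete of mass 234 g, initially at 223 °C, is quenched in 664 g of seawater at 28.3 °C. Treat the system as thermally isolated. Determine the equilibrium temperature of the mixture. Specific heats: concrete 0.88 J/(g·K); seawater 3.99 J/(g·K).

Heat gained plus heat lost sum to zero:
234×0.88×(T − 223) + 664×3.99×(T − 28.3) = 0
205.92(T − 223) + 2649.4(T − 28.3) = 0
(205.92 + 2649.4) T = 205.92×223 + 2649.4×28.3
T = 120897 / 2855.3 = 42.3 °C

T_f ≈ 42.3 °C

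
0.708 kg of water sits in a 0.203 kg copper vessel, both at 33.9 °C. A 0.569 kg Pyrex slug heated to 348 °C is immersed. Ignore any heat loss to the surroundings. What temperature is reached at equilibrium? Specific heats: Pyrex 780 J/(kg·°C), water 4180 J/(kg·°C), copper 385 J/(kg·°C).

T_f ≈ 73.9 °C

T_f is the heat-capacity-weighted average of the initial temperatures:
T_f = (443.82·348 + 2959.4·33.9 + 78.16·33.9) / (443.82 + 2959.4 + 78.16)
    = 257424 / 3481.4 ≈ 73.94 °C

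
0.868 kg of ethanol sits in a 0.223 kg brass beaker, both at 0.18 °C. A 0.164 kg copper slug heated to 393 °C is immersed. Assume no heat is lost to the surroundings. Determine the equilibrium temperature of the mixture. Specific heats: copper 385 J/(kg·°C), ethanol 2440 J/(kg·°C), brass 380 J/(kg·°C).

T_f ≈ 11.1 °C

With ΣQ=0 the equilibrium temperature is the m·c-weighted mean:
T_f = (63.14*393 + 2117.9*0.18 + 84.74*0.18) / (63.14 + 2117.9 + 84.74)
    = 25210 / 2265.8 ≈ 11.13 °C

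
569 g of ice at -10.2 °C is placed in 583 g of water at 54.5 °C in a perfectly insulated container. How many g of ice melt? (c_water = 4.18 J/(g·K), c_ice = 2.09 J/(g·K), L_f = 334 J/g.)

Water can give up m c ΔT = 583×4.18×54.5 = 132813 J before reaching 0 °C.
Warming the ice to 0 °C takes 569×2.09×10.2 = 12130 J, leaving 120683 J for melting.
To melt every bit of ice: 569×334 = 190046 J.
That's not enough to melt it all — equilibrium is at 0 °C with ice remaining.
m_melted×334 = 120683  ⇒  m_melted ≈ 361.3 g.

m_melted ≈ 361 g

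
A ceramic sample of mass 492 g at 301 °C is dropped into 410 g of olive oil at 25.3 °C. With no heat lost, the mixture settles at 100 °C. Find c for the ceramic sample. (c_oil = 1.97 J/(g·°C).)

m_s c (T_s − T_f) = m_oil c_oil (T_f − T_0):
492×c×(301 − 100) = 410×1.97×(100 − 25.3)
98892 c = 60335  ⇒  c ≈ 0.6101 J/(g·°C)

c ≈ 0.61 J/(g·°C)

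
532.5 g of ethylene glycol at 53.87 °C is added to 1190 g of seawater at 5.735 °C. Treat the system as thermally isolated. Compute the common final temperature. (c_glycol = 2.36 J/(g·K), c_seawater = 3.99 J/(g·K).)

Set heat shed by the hot body equal to heat absorbed by the cold body:
532.5*2.36*(53.87 − T) = 1190*3.99*(T − 5.735)
1256.7(53.87 − T) = 4748.1(T − 5.735)
6004.8 T = 94929  ⇒  T ≈ 15.81 °C

T_f ≈ 15.8 °C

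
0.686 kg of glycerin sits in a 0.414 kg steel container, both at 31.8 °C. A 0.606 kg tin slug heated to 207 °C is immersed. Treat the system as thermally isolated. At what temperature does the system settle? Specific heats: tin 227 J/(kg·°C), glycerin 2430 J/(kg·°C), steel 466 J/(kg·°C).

T_f ≈ 43.9 °C

Heat gained plus heat lost sum to zero:
0.606·227·(T − 207) + 0.686·2430·(T − 31.8) + 0.414·466·(T − 31.8) = 0
(137.56 + 1667 + 192.92) T = 137.56·207 + 1667·31.8 + 192.92·31.8
T ≈ 43.87 °C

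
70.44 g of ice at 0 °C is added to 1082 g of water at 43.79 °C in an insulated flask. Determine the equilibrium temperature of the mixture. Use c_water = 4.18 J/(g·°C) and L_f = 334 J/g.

T_f ≈ 36.2 °C

Taking heat into each body as positive, Σ m c ΔT = 0:
melt ice: 70.44·334 = 23527; meltwater 0→T: 70.44·4.18·T = 294.44 T; water cools: 1082·4.18·(T − 43.79) = 4522.8(T − 43.79)
4817.2 T = 198052 − 23527 = 174525
T ≈ 36.23 °C (positive, so assuming full melt was valid).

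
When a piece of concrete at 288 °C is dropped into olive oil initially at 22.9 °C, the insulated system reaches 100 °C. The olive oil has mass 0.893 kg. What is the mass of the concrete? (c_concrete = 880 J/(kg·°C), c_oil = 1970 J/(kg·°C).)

m ≈ 0.82 kg

Setting the total heat transfer to zero:
m×880×(100 − 288) + 0.893×1970×(100 − 22.9) = 0
-165440 m = -135635
m = -135635/-165440 ≈ 0.8198 kg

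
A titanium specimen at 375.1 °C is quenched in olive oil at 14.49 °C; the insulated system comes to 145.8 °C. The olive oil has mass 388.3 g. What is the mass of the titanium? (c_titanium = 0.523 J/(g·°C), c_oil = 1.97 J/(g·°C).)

Taking heat into each body as positive, Σ m c ΔT = 0:
m·0.523·(145.8 − 375.1) + 388.3·1.97·(145.8 − 14.49) = 0
-119.92 m = -100446
m = -100446/-119.92 ≈ 837.6 g

m ≈ 838 g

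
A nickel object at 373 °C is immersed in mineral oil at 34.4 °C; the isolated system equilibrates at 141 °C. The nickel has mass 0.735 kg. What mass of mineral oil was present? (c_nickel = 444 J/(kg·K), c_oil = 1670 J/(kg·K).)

Let T be the final temperature. ΣQ_i = 0:
0.735×444×(141 − 373) + m×1670×(141 − 34.4) = 0
178022 m = 75711
m = 75711/178022 ≈ 0.4253 kg

m ≈ 0.425 kg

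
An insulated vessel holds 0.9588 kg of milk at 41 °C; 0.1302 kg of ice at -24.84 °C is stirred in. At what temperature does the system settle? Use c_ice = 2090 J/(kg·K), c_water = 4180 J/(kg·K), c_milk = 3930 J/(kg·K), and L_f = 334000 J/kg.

Energy balance with sensible and latent terms:
ice -24.84→0 °C: 0.1302·2090·24.84 = 6759.4
  latent heat to melt: 0.1302·334000 = 43487
  meltwater 0→T: 0.1302·4180·T = 544.24 T
  milk cools: 0.9588·3930·(T − 41) = 3768.1(T − 41)
4312.3 T = 154491 − 50246 = 104245
T ≈ 24.17 °C — above 0 °C, consistent with complete melting.

T_f ≈ 24.2 °C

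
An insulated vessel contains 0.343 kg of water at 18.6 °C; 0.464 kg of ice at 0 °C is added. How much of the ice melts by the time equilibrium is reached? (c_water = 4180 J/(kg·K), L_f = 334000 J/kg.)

m_melted ≈ 0.0798 kg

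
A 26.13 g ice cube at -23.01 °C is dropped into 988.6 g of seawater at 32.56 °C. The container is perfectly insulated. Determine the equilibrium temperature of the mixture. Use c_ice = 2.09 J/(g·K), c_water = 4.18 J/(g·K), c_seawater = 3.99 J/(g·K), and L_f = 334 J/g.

Let T be the final temperature. ΣQ_i = 0:
ice -23.01→0 °C: 26.13×2.09×23.01 = 1256.6; fusion: m_ice L_f = 26.13×334 = 8727.4; warm the meltwater: 109.22 T; seawater: 3944.5(T − 32.56)
4053.7 T = 128433 − 9984 = 118449
T ≈ 29.22 °C — above 0 °C, consistent with complete melting.

T_f ≈ 29.2 °C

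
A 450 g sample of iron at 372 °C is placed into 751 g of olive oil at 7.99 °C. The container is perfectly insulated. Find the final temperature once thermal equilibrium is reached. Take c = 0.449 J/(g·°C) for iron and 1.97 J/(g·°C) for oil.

T_f is the heat-capacity-weighted average of the initial temperatures:
T_f = (202.05×372 + 1479.5×7.99) / (202.05 + 1479.5)
    = 86984 / 1681.5 ≈ 51.73 °C

T_f ≈ 51.7 °C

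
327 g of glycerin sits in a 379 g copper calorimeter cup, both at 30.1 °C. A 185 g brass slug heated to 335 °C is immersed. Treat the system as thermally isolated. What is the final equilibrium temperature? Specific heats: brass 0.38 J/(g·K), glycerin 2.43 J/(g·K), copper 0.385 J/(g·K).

T_f = Σ m_i c_i T_i / Σ m_i c_i:
T_f = (70.3×335 + 794.61×30.1 + 145.91×30.1) / (70.3 + 794.61 + 145.91)
    = 51860 / 1010.8 ≈ 51.30 °C

T_f ≈ 51.3 °C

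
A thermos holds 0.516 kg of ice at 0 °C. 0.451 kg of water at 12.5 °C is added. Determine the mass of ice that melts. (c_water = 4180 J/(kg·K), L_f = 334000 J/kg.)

Heat available from the water dropping to 0 °C: 0.451×4180×12.5 = 23565 J.
Melting all 0.516 kg of ice would need 0.516×334000 = 172344 J.
That's not enough to melt it all — equilibrium is at 0 °C with ice remaining.
m_melted×334000 = 23565  ⇒  m_melted ≈ 0.07055 kg.

m_melted ≈ 0.0706 kg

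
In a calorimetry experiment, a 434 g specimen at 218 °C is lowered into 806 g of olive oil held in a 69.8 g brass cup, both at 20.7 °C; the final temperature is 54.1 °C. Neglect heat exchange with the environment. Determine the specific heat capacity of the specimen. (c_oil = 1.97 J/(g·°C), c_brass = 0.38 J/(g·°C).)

c ≈ 0.758 J/(g·°C)

Energy conservation, ΣQ = 0:
434·c·(54.1 − 218) + 806·1.97·(54.1 − 20.7) + 69.8·0.38·(54.1 − 20.7) = 0
-71133 c = -53919
c = -53919/-71133 ≈ 0.758 J/(g·°C)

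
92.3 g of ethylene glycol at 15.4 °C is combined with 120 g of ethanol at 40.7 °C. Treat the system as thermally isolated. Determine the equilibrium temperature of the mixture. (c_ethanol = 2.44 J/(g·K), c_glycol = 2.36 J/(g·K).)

Heat lost by the ethanol equals heat gained by the glycol:
120·2.44·(40.7 − T) = 92.3·2.36·(T − 15.4)
292.8(40.7 − T) = 217.83(T − 15.4)
510.63 T = 15272  ⇒  T ≈ 29.91 °C

T_f ≈ 29.9 °C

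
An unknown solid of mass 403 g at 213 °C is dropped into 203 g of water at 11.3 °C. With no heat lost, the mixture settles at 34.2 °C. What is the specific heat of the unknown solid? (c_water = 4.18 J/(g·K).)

Heat lost by the unknown solid = heat gained by the water:
403·c·(213 − 34.2) = 203·4.18·(34.2 − 11.3)
72056 c = 19432  ⇒  c ≈ 0.2697 J/(g·K)

c ≈ 0.27 J/(g·K)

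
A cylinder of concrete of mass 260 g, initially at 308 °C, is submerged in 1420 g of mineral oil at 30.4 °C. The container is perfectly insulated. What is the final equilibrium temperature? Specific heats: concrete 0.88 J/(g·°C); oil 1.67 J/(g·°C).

T_f = Σ m_i c_i T_i / Σ m_i c_i:
T_f = (228.8*308 + 2371.4*30.4) / (228.8 + 2371.4)
    = 142561 / 2600.2 ≈ 54.83 °C

T_f ≈ 54.8 °C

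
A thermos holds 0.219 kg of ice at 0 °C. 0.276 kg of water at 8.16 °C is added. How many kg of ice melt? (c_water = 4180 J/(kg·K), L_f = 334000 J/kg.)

Heat available from the water dropping to 0 °C: 0.276·4180·8.16 = 9414 J.
Melting all 0.219 kg of ice would need 0.219·334000 = 73146 J.
9414 J < 73146 J, so only part of the ice melts and the system sits at 0 °C.
m_melted·334000 = 9414  ⇒  m_melted ≈ 0.02819 kg.

m_melted ≈ 0.0282 kg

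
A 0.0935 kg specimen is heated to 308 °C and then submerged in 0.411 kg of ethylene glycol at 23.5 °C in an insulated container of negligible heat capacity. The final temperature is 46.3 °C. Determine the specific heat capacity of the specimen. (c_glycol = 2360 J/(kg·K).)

m_s c (T_s − T_f) = m_glycol c_glycol (T_f − T_0):
0.0935·c·(308 − 46.3) = 0.411·2360·(46.3 − 23.5)
24.47 c = 22115  ⇒  c ≈ 903.8 J/(kg·K)

c ≈ 904 J/(kg·K)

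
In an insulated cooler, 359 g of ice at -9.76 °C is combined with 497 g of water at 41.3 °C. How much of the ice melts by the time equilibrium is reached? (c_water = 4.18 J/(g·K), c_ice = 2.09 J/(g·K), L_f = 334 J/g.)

Heat available from the water dropping to 0 °C: 497·4.18·41.3 = 85799 J.
Of that, 359·2.09·9.76 = 7323 J goes to bring the ice to 0 °C, leaving 78476 J.
Melting all 359 g of ice would need 359·334 = 119906 J.
That's not enough to melt it all — equilibrium is at 0 °C with ice remaining.
m_melt = 78476 / L_f = 235 g.

m_melted ≈ 235 g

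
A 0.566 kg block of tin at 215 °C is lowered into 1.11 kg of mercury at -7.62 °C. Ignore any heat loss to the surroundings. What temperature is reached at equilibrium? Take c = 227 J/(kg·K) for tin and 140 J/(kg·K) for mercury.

T_f ≈ 93.1 °C

|Q_tin| = |Q_mercury|:
0.566·227·(215 − T) = 1.11·140·(T − (-7.62))
128.48(215 − T) = 155.4(T − (-7.62))
283.88 T = 26439  ⇒  T ≈ 93.14 °C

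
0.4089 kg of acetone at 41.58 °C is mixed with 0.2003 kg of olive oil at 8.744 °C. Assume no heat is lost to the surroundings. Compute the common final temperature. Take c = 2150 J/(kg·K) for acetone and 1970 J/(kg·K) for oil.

T_f ≈ 31.4 °C

Energy conservation, ΣQ = 0:
0.4089·2150·(T − 41.58) + 0.2003·1970·(T − 8.744) = 0
879.13(T − 41.58) + 394.59(T − 8.744) = 0
1273.7 T = 40005
T ≈ 31.41 °C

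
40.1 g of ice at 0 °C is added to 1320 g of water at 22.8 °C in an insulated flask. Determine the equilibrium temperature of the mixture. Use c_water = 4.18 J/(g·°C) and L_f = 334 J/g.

T_f ≈ 19.8 °C

Let T be the final temperature. ΣQ_i = 0:
fusion: m_ice L_f = 40.1·334 = 13393
  meltwater 0→T: 40.1·4.18·T = 167.62 T
  water cools: 1320·4.18·(T − 22.8) = 5517.6(T − 22.8)
5685.2 T = 125801 − 13393 = 112408
T ≈ 19.77 °C — above 0 °C, consistent with complete melting.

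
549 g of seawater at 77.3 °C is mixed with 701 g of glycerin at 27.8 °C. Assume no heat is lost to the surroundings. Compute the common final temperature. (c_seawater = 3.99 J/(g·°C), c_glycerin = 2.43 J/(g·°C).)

T_f ≈ 55.6 °C

T_f is the heat-capacity-weighted average of the initial temperatures:
T_f = (2190.5*77.3 + 1703.4*27.8) / (2190.5 + 1703.4)
    = 216682 / 3893.9 ≈ 55.65 °C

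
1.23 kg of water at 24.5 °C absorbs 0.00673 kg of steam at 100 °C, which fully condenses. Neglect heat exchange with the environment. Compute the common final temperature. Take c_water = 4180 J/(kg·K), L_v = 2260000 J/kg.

Taking heat into each body as positive, Σ m c ΔT = 0:
latent heat released on condensation: 0.00673·2260000 = 15210
  condensed water 100 °C→T: 28.13(T − 100)
  original water: 5141.4(T − 24.5)
5169.5 T = 15210 + 2813.1 + 125964 = 143987
T ≈ 27.85 °C (< 100 °C, so full condensation is consistent).

T_f ≈ 27.9 °C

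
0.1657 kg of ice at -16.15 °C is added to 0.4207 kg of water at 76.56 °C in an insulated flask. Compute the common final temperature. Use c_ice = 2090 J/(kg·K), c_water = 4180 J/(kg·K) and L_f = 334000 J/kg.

T_f ≈ 30.1 °C

Sum of m c ΔT and latent-heat terms is zero:
ice -16.15→0 °C: 0.1657·2090·16.15 = 5593; latent heat to melt: 0.1657·334000 = 55344; meltwater 0→T: 0.1657·4180·T = 692.63 T; water: 1758.5(T − 76.56)
2451.2 T = 134633 − 60937 = 73696
T ≈ 30.07 °C — above 0 °C, consistent with complete melting.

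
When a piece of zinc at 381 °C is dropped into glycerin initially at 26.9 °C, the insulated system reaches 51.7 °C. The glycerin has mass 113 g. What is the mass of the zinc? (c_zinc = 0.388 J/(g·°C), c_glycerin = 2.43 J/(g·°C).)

m ≈ 53.3 g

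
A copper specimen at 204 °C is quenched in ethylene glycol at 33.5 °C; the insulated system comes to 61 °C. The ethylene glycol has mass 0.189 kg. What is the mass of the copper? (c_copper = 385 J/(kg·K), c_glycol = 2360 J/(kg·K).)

m ≈ 0.223 kg

Heat lost by the copper = heat gained by the glycol:
m×385×(204 − 61) = 0.189×2360×(61 − 33.5)
55055 m = 12266  ⇒  m ≈ 0.2228 kg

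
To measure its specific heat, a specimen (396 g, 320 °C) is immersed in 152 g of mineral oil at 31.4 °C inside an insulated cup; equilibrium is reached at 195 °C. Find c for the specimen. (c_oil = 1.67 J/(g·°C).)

m_s c (T_s − T_f) = m_oil c_oil (T_f − T_0):
396×c×(320 − 195) = 152×1.67×(195 − 31.4)
49500 c = 41528  ⇒  c ≈ 0.839 J/(g·°C)

c ≈ 0.839 J/(g·°C)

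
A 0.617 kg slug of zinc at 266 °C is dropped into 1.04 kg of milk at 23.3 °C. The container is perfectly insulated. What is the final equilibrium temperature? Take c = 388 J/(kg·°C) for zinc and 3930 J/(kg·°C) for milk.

T_f ≈ 36.7 °C

Taking heat into each body as positive, Σ m c ΔT = 0:
0.617·388·(T − 266) + 1.04·3930·(T − 23.3) = 0
239.4(T − 266) + 4087.2(T − 23.3) = 0
4326.6 T = 158911
T ≈ 36.73 °C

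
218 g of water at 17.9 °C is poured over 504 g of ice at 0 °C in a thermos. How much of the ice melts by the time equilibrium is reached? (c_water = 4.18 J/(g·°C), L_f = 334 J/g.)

Water can give up m c ΔT = 218×4.18×17.9 = 16311 J before reaching 0 °C.
Melting all 504 g of ice would need 504×334 = 168336 J.
16311 J < 168336 J, so only part of the ice melts and the system sits at 0 °C.
Mass melted = 16311/334 ≈ 48.84 g.

m_melted ≈ 48.8 g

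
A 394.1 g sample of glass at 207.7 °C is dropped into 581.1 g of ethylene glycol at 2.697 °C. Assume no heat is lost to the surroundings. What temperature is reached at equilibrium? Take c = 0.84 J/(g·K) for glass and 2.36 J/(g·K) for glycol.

T_f ≈ 42.6 °C

Set heat shed by the hot body equal to heat absorbed by the cold body:
394.1×0.84×(207.7 − T) = 581.1×2.36×(T − 2.697)
331.04(207.7 − T) = 1371.4(T − 2.697)
1702.4 T = 72456  ⇒  T ≈ 42.56 °C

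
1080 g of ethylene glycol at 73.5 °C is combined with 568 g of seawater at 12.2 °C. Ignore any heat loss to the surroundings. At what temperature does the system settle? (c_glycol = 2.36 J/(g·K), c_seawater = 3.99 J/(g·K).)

T_f ≈ 44.6 °C

T_f = Σ m_i c_i T_i / Σ m_i c_i:
T_f = (2548.8×73.5 + 2266.3×12.2) / (2548.8 + 2266.3)
    = 214986 / 4815.1 ≈ 44.65 °C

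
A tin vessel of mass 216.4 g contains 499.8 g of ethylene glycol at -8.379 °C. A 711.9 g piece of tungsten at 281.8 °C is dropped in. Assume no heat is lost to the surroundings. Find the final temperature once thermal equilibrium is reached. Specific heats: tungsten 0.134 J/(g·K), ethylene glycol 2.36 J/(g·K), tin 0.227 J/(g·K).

Let T be the final temperature. ΣQ_i = 0:
711.9·0.134·(T − 281.8) + 499.8·2.36·(T − (-8.379)) + 216.4·0.227·(T − (-8.379)) = 0
95.39(T − 281.8) + 1179.5(T − (-8.379)) + 49.12(T − (-8.379)) = 0
1324 T = 16587
T = 16587/1324 ≈ 12.53 °C

T_f ≈ 12.5 °C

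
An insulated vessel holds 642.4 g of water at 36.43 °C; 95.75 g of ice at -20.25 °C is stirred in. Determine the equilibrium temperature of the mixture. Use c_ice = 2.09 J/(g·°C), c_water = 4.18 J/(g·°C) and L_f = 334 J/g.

Sum of m c ΔT and latent-heat terms is zero:
warm ice to 0 °C: 95.75×2.09×(0 − (-20.25)) = 4052.4; fusion: m_ice L_f = 95.75×334 = 31980; warm the meltwater: 400.23 T; water cools: 642.4×4.18×(T − 36.43) = 2685.2(T − 36.43)
3085.5 T = 97823 − 36033 = 61790
T ≈ 20.03 °C — above 0 °C, consistent with complete melting.

T_f ≈ 20.0 °C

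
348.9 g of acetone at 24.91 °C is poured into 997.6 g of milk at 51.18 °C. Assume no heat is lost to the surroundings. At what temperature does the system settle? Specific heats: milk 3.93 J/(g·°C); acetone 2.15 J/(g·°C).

|Q_milk| = |Q_acetone|:
997.6×3.93×(51.18 − T) = 348.9×2.15×(T − 24.91)
3920.6(51.18 − T) = 750.13(T − 24.91)
4670.7 T = 219341  ⇒  T ≈ 46.96 °C

T_f ≈ 47.0 °C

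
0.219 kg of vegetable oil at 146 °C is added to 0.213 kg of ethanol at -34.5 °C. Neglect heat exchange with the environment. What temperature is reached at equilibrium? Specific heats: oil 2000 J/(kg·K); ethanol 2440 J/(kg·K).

T_f ≈ 48.0 °C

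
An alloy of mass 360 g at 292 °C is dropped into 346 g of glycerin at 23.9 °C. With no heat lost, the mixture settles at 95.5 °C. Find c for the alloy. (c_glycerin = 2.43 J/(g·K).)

m_s c (T_s − T_f) = m_glycerin c_glycerin (T_f − T_0):
360×c×(292 − 95.5) = 346×2.43×(95.5 − 23.9)
70740 c = 60200  ⇒  c ≈ 0.851 J/(g·K)

c ≈ 0.851 J/(g·K)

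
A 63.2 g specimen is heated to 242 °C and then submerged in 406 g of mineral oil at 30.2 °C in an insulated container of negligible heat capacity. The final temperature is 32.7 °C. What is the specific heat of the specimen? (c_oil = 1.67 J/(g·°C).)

c ≈ 0.128 J/(g·°C)

Heat gained plus heat lost sum to zero:
63.2×c×(32.7 − 242) + 406×1.67×(32.7 − 30.2) = 0
-13228 c = -1695.1
c = -1695.1/-13228 ≈ 0.1281 J/(g·°C)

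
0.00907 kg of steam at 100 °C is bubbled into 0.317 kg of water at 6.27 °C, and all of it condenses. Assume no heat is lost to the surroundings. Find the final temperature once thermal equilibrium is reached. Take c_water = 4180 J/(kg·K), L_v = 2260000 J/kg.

Energy conservation, ΣQ = 0:
latent heat released on condensation: 0.00907·2260000 = 20498; condensate cools 100→T: 0.00907·4180·(T − 100) = 37.91(T − 100); original water: 1325.1(T − 6.27)
1363 T = 20498 + 3791.3 + 8308.1 = 32598
T ≈ 23.92 °C, under the boiling point, so the assumption holds.

T_f ≈ 23.9 °C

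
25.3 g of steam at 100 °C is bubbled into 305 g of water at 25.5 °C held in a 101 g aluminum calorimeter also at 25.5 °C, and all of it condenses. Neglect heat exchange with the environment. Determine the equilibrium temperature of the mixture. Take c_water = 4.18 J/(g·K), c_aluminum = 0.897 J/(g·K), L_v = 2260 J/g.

T_f ≈ 69.7 °C

Taking heat into each body as positive, Σ m c ΔT = 0:
latent heat released on condensation: 25.3·2260 = 57178; condensate cools 100→T: 25.3·4.18·(T − 100) = 105.75(T − 100); water warms: 305·4.18·(T − 25.5) = 1274.9(T − 25.5); cup: 90.6(T − 25.5)
1471.3 T = 57178 + 10575 + 34820 = 102574
T ≈ 69.72 °C (< 100 °C, so full condensation is consistent).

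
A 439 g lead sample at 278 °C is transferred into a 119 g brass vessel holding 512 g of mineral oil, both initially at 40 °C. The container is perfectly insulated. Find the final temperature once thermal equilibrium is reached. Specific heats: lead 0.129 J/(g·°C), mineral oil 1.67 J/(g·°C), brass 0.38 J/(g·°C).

T_f ≈ 54.1 °C

Setting the total heat transfer to zero:
439·0.129·(T − 278) + 512·1.67·(T − 40) + 119·0.38·(T − 40) = 0
(56.63 + 855.04 + 45.22) T = 56.63·278 + 855.04·40 + 45.22·40
T ≈ 54.09 °C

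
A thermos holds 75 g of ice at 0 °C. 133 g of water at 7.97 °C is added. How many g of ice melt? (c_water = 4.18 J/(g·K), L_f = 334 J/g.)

Water can give up m c ΔT = 133×4.18×7.97 = 4430.8 J before reaching 0 °C.
Fully melting the ice requires m_ice L_f = 75×334 = 25050 J.
That's not enough to melt it all — equilibrium is at 0 °C with ice remaining.
Mass melted = 4430.8/334 ≈ 13.27 g.

m_melted ≈ 13.3 g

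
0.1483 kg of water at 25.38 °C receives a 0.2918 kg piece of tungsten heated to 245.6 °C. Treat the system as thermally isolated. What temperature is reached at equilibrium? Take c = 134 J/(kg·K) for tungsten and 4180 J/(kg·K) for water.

T_f ≈ 38.4 °C

With ΣQ=0 the equilibrium temperature is the m·c-weighted mean:
T_f = (39.1·245.6 + 619.89·25.38) / (39.1 + 619.89)
    = 25336 / 659 ≈ 38.45 °C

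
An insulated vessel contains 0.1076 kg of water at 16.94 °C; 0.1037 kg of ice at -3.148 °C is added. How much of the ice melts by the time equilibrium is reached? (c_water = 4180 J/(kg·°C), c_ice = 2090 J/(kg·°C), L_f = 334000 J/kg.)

m_melted ≈ 0.0208 kg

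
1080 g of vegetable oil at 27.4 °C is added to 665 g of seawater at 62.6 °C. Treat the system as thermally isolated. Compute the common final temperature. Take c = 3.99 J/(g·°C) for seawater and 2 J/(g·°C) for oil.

T_f ≈ 46.8 °C

Setting the total heat transfer to zero:
665×3.99×(T − 62.6) + 1080×2×(T − 27.4) = 0
(2653.4 + 2160) T = 2653.4×62.6 + 2160×27.4
T ≈ 46.80 °C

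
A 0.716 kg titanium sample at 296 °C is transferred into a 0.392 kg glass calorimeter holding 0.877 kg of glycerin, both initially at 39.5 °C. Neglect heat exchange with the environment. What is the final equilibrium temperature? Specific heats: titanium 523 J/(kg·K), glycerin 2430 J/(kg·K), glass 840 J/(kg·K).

T_f ≈ 73.4 °C

T_f is the heat-capacity-weighted average of the initial temperatures:
T_f = (374.47·296 + 2131.1·39.5 + 329.28·39.5) / (374.47 + 2131.1 + 329.28)
    = 208028 / 2834.9 ≈ 73.38 °C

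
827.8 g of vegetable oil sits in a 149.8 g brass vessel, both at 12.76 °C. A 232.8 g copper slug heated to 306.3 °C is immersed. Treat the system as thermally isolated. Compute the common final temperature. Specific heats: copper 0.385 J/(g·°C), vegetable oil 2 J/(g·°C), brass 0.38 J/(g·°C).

T_f ≈ 27.4 °C

Energy conservation, ΣQ = 0:
232.8*0.385*(T − 306.3) + 827.8*2*(T − 12.76) + 149.8*0.38*(T − 12.76) = 0
89.63(T − 306.3) + 1655.6(T − 12.76) + 56.92(T − 12.76) = 0
1802.2 T = 49305
T = 49305/1802.2 ≈ 27.36 °C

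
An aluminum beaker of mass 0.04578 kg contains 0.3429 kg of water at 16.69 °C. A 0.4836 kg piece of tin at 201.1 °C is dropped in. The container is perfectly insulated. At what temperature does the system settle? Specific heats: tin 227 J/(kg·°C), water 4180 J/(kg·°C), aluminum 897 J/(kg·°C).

T_f ≈ 29.5 °C

With ΣQ=0 the equilibrium temperature is the m·c-weighted mean:
T_f = (109.78×201.1 + 1433.3×16.69 + 41.06×16.69) / (109.78 + 1433.3 + 41.06)
    = 46684 / 1584.2 ≈ 29.47 °C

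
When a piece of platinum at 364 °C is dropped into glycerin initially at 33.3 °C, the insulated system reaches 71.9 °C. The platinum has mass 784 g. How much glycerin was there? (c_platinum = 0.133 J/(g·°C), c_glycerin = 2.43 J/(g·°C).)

m ≈ 325 g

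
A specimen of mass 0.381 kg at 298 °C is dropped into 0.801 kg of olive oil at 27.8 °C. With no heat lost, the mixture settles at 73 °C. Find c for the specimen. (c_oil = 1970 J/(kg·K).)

c ≈ 832 J/(kg·K)

Heat lost by the specimen = heat gained by the oil:
0.381×c×(298 − 73) = 0.801×1970×(73 − 27.8)
85.72 c = 71324  ⇒  c ≈ 832 J/(kg·K)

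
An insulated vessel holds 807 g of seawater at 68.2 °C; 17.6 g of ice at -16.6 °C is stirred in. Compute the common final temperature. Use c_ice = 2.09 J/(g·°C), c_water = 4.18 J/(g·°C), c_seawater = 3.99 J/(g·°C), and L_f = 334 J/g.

Net heat exchanged in the isolated system is zero:
ice -16.6→0 °C: 17.6×2.09×16.6 = 610.61; latent heat to melt: 17.6×334 = 5878.4; meltwater 0→T: 17.6×4.18×T = 73.57 T; seawater: 3219.9(T − 68.2)
3293.5 T = 219599 − 6489 = 213110
T ≈ 64.71 °C (positive, so assuming full melt was valid).

T_f ≈ 64.7 °C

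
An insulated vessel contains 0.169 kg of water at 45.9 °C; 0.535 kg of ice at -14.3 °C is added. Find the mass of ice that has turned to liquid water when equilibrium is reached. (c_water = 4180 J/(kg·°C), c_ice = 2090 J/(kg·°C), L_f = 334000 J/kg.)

m_melted ≈ 0.0492 kg

Water can give up m c ΔT = 0.169·4180·45.9 = 32425 J before reaching 0 °C.
Warming the ice to 0 °C takes 0.535·2090·14.3 = 15990 J, leaving 16435 J for melting.
Melting all 0.535 kg of ice would need 0.535·334000 = 178690 J.
16435 J < 178690 J, so only part of the ice melts and the system sits at 0 °C.
m_melted·334000 = 16435  ⇒  m_melted ≈ 0.04921 kg.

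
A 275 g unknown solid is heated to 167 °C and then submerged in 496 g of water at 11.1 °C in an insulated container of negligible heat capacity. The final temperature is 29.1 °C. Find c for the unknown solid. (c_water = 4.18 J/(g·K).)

Conservation of energy gives ΣQ = 0:
275×c×(29.1 − 167) + 496×4.18×(29.1 − 11.1) = 0
-37922 c = -37319
c = -37319/-37922 ≈ 0.9841 J/(g·K)

c ≈ 0.984 J/(g·K)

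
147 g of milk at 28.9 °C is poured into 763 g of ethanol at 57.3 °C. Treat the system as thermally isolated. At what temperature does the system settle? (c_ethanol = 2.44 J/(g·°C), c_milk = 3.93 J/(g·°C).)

T_f ≈ 50.6 °C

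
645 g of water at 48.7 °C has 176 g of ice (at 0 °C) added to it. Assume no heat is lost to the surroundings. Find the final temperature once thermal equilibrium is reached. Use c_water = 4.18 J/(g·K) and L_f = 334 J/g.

T_f ≈ 21.1 °C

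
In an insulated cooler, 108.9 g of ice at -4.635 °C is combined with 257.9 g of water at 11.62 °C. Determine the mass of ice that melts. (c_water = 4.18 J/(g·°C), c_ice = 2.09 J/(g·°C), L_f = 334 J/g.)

m_melted ≈ 34.3 g

Water can give up m c ΔT = 257.9·4.18·11.62 = 12527 J before reaching 0 °C.
Of that, 108.9·2.09·4.635 = 1054.9 J goes to bring the ice to 0 °C, leaving 11472 J.
Fully melting the ice requires m_ice L_f = 108.9·334 = 36373 J.
11472 J < 36373 J, so only part of the ice melts and the system sits at 0 °C.
Mass melted = 11472/334 ≈ 34.35 g.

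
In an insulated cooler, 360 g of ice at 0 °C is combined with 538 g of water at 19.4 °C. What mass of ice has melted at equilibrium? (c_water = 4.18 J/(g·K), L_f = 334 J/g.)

m_melted ≈ 131 g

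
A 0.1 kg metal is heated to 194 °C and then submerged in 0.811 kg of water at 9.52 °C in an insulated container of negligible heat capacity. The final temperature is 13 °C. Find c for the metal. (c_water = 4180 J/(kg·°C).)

c ≈ 652 J/(kg·°C)

Let T be the final temperature. ΣQ_i = 0:
0.1·c·(13 − 194) + 0.811·4180·(13 − 9.52) = 0
-18.1 c = -11797
c = -11797/-18.1 ≈ 651.8 J/(kg·°C)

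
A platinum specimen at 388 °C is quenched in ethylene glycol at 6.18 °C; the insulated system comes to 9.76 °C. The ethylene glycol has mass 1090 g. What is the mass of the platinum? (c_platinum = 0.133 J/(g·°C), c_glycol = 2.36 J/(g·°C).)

Heat lost by the platinum = heat gained by the glycol:
m·0.133·(388 − 9.76) = 1090·2.36·(9.76 − 6.18)
50.31 m = 9209.2  ⇒  m ≈ 183.1 g

m ≈ 183 g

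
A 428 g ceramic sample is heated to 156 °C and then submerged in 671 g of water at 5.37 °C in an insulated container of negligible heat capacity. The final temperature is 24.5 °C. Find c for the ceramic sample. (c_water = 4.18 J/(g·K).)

Setting the total heat transfer to zero:
428×c×(24.5 − 156) + 671×4.18×(24.5 − 5.37) = 0
-56282 c = -53655
c = -53655/-56282 ≈ 0.9533 J/(g·K)

c ≈ 0.953 J/(g·K)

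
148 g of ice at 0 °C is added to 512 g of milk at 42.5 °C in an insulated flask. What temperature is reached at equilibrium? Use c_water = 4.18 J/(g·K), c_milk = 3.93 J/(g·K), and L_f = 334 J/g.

Net heat exchanged in the isolated system is zero:
latent heat to melt: 148·334 = 49432; meltwater 0→T: 148·4.18·T = 618.64 T; milk cools: 512·3.93·(T − 42.5) = 2012.2(T − 42.5)
2630.8 T = 85517 − 49432 = 36085
T ≈ 13.72 °C — above 0 °C, consistent with complete melting.

T_f ≈ 13.7 °C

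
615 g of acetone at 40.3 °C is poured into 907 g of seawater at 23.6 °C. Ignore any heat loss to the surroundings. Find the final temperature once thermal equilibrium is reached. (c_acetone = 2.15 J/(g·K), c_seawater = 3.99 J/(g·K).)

Set heat shed by the hot body equal to heat absorbed by the cold body:
615*2.15*(40.3 − T) = 907*3.99*(T − 23.6)
1322.2(40.3 − T) = 3618.9(T − 23.6)
4941.2 T = 138693  ⇒  T ≈ 28.07 °C

T_f ≈ 28.1 °C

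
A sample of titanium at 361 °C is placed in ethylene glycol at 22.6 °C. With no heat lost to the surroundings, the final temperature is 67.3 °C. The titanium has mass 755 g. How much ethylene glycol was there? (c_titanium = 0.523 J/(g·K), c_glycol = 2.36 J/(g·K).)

m ≈ 1100 g

Setting the total heat transfer to zero:
755×0.523×(67.3 − 361) + m×2.36×(67.3 − 22.6) = 0
105.49 m = 115972
m = 115972/105.49 ≈ 1099 g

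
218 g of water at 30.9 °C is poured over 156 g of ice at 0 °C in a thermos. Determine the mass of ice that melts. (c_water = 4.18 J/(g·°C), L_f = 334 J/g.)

Heat available from the water dropping to 0 °C: 218×4.18×30.9 = 28157 J.
Fully melting the ice requires m_ice L_f = 156×334 = 52104 J.
Since 28157 < 52104 J, not all the ice melts; equilibrium is at 0 °C.
m_melt = 28157 / L_f = 84.3 g.

m_melted ≈ 84.3 g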